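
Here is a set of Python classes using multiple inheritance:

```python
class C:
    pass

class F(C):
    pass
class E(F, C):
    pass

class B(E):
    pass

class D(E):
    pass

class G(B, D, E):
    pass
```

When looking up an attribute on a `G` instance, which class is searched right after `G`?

B

L[G] = G + merge(L[B], L[D], L[E], [B D E])
  take B:  [B E F C object] + [D E F C object] + [E F C object] + [B D E]
  take D:  [E F C object] + [D E F C object] + [E F C object] + [D E]
  take E:  [E F C object] + [E F C object] + [E F C object] + [E]
  take F:  [F C object] + [F C object] + [F C object]
  take C:  [C object] + [C object] + [C object]
  take object:  [object] + [object] + [object]
MRO: G B D E F C object
G is at position 0; next is B.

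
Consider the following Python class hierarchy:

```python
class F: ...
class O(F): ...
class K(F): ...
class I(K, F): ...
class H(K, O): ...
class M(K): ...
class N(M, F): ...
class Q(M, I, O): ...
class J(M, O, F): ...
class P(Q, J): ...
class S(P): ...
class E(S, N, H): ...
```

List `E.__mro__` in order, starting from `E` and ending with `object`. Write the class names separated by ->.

L[E] = E + merge(L[S], L[N], L[H], [S N H])
  take S:  [S P Q J M I K O F object] + [N M K F object] + [H K O F object] + [S N H]
  take P:  [P Q J M I K O F object] + [N M K F object] + [H K O F object] + [N H]
  take Q:  [Q J M I K O F object] + [N M K F object] + [H K O F object] + [N H]
  take J:  [J M I K O F object] + [N M K F object] + [H K O F object] + [N H]
  take N:  [M I K O F object] + [N M K F object] + [H K O F object] + [N H]
  take M:  [M I K O F object] + [M K F object] + [H K O F object] + [H]
  take I:  [I K O F object] + [K F object] + [H K O F object] + [H]
  take H:  [K O F object] + [K F object] + [H K O F object] + [H]
  take K:  [K O F object] + [K F object] + [K O F object]
  take O:  [O F object] + [F object] + [O F object]
  take F:  [F object] + [F object] + [F object]
  take object:  [object] + [object] + [object]

E -> S -> P -> Q -> J -> N -> M -> I -> H -> K -> O -> F -> object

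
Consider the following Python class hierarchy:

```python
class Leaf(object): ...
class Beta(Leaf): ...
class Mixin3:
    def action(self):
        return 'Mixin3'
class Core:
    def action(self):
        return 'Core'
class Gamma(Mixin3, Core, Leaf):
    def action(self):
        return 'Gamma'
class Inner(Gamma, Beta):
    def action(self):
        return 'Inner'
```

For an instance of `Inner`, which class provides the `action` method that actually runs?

L[Inner] = Inner + merge(L[Gamma], L[Beta], [Gamma Beta])
  take Gamma:  [Gamma Mixin3 Core Leaf object] + [Beta Leaf object] + [Gamma Beta]
  take Mixin3:  [Mixin3 Core Leaf object] + [Beta Leaf object] + [Beta]
  take Core:  [Core Leaf object] + [Beta Leaf object] + [Beta]
  take Beta:  [Leaf object] + [Beta Leaf object] + [Beta]
  take Leaf:  [Leaf object] + [Leaf object]
  take object:  [object] + [object]
MRO: Inner Gamma Mixin3 Core Beta Leaf object
action is defined in: Core, Gamma, Inner, Mixin3. First along the MRO is Inner.

Inner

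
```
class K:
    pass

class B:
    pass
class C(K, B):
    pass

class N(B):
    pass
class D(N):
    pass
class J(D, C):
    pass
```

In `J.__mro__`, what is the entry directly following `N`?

L[J] = J + merge(L[D], L[C], [D C])
  take D:  [D N B object] + [C K B object] + [D C]
  take N:  [N B object] + [C K B object] + [C]
  take C:  [B object] + [C K B object] + [C]
  take K:  [B object] + [K B object]
  take B:  [B object] + [B object]
  take object:  [object] + [object]
MRO: J D N C K B object
N is at position 2; next is C.

C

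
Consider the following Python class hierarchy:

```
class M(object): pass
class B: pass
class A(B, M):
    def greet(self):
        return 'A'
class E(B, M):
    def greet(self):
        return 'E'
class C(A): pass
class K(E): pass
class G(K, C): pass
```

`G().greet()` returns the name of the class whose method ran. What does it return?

L[G] = G + merge(L[K], L[C], [K C])
  take K:  [K E B M object] + [C A B M object] + [K C]
  take E:  [E B M object] + [C A B M object] + [C]
  take C:  [B M object] + [C A B M object] + [C]
  take A:  [B M object] + [A B M object]
  take B:  [B M object] + [B M object]
  take M:  [M object] + [M object]
  take object:  [object] + [object]
MRO: G K E C A B M object
greet is defined in: A, E. First along the MRO is E.

E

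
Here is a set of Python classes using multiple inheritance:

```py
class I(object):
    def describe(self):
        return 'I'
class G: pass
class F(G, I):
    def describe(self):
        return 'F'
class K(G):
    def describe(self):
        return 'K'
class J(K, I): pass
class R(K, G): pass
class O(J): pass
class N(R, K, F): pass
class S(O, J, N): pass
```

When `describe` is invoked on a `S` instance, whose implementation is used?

L[S] = S + merge(L[O], L[J], L[N], [O J N])
  take O:  [O J K G I object] + [J K G I object] + [N R K F G I object] + [O J N]
  take J:  [J K G I object] + [J K G I object] + [N R K F G I object] + [J N]
  take N:  [K G I object] + [K G I object] + [N R K F G I object] + [N]
  take R:  [K G I object] + [K G I object] + [R K F G I object]
  take K:  [K G I object] + [K G I object] + [K F G I object]
  take F:  [G I object] + [G I object] + [F G I object]
  take G:  [G I object] + [G I object] + [G I object]
  take I:  [I object] + [I object] + [I object]
  take object:  [object] + [object] + [object]
MRO: S O J N R K F G I object
describe is defined in: F, I, K. First along the MRO is K.

K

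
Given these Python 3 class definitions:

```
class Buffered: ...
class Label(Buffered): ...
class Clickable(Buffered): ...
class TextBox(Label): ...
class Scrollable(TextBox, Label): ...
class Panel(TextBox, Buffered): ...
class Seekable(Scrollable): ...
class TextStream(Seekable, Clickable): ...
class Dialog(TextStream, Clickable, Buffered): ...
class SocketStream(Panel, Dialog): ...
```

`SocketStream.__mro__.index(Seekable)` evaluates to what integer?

L[SocketStream] = SocketStream + merge(L[Panel], L[Dialog], [Panel Dialog])
  take Panel:  [Panel TextBox Label Buffered object] + [Dialog TextStream Seekable Scrollable TextBox Label Clickable Buffered object] + [Panel Dialog]
  take Dialog:  [TextBox Label Buffered object] + [Dialog TextStream Seekable Scrollable TextBox Label Clickable Buffered object] + [Dialog]
  take TextStream:  [TextBox Label Buffered object] + [TextStream Seekable Scrollable TextBox Label Clickable Buffered object]
  take Seekable:  [TextBox Label Buffered object] + [Seekable Scrollable TextBox Label Clickable Buffered object]
  take Scrollable:  [TextBox Label Buffered object] + [Scrollable TextBox Label Clickable Buffered object]
  take TextBox:  [TextBox Label Buffered object] + [TextBox Label Clickable Buffered object]
  take Label:  [Label Buffered object] + [Label Clickable Buffered object]
  take Clickable:  [Buffered object] + [Clickable Buffered object]
  take Buffered:  [Buffered object] + [Buffered object]
  take object:  [object] + [object]
MRO: SocketStream Panel Dialog TextStream Seekable Scrollable TextBox Label Clickable Buffered object
Seekable sits at index 4.

4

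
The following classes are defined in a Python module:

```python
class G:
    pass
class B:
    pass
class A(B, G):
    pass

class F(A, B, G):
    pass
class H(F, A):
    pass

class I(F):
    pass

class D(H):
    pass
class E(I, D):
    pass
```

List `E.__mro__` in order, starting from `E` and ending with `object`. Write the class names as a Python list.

L[E] = E + merge(L[I], L[D], [I D])
  take I:  [I F A B G object] + [D H F A B G object] + [I D]
  take D:  [F A B G object] + [D H F A B G object] + [D]
  take H:  [F A B G object] + [H F A B G object]
  take F:  [F A B G object] + [F A B G object]
  take A:  [A B G object] + [A B G object]
  take B:  [B G object] + [B G object]
  take G:  [G object] + [G object]
  take object:  [object] + [object]

[E, I, D, H, F, A, B, G, object]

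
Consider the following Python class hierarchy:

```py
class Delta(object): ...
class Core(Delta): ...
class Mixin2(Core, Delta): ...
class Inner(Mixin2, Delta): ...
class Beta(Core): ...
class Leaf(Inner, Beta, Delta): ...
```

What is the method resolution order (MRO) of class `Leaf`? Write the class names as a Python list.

L[Leaf] = Leaf + merge(L[Inner], L[Beta], L[Delta], [Inner Beta Delta])
  take Inner:  [Inner Mixin2 Core Delta object] + [Beta Core Delta object] + [Delta object] + [Inner Beta Delta]
  take Mixin2:  [Mixin2 Core Delta object] + [Beta Core Delta object] + [Delta object] + [Beta Delta]
  take Beta:  [Core Delta object] + [Beta Core Delta object] + [Delta object] + [Beta Delta]
  take Core:  [Core Delta object] + [Core Delta object] + [Delta object] + [Delta]
  take Delta:  [Delta object] + [Delta object] + [Delta object] + [Delta]
  take object:  [object] + [object] + [object]

[Leaf, Inner, Mixin2, Beta, Core, Delta, object]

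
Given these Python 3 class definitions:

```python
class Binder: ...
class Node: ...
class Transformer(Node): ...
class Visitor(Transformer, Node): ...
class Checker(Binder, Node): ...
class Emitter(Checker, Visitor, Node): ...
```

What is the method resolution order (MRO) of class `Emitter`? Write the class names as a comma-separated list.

Emitter, Checker, Binder, Visitor, Transformer, Node, object

L[Emitter] = Emitter + merge(L[Checker], L[Visitor], L[Node], [Checker Visitor Node])
  take Checker:  [Checker Binder Node object] + [Visitor Transformer Node object] + [Node object] + [Checker Visitor Node]
  take Binder:  [Binder Node object] + [Visitor Transformer Node object] + [Node object] + [Visitor Node]
  take Visitor:  [Node object] + [Visitor Transformer Node object] + [Node object] + [Visitor Node]
  take Transformer:  [Node object] + [Transformer Node object] + [Node object] + [Node]
  take Node:  [Node object] + [Node object] + [Node object] + [Node]
  take object:  [object] + [object] + [object]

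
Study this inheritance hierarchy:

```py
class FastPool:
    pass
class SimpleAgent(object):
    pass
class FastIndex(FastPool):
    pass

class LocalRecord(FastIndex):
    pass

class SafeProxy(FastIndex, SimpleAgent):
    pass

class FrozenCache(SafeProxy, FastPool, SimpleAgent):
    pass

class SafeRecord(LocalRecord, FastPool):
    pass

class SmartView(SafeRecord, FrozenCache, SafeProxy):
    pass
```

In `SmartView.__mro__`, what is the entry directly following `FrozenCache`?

L[SmartView] = SmartView + merge(L[SafeRecord], L[FrozenCache], L[SafeProxy], [SafeRecord FrozenCache SafeProxy])
  take SafeRecord:  [SafeRecord LocalRecord FastIndex FastPool object] + [FrozenCache SafeProxy FastIndex FastPool SimpleAgent object] + [SafeProxy FastIndex FastPool SimpleAgent object] + [SafeRecord FrozenCache SafeProxy]
  take LocalRecord:  [LocalRecord FastIndex FastPool object] + [FrozenCache SafeProxy FastIndex FastPool SimpleAgent object] + [SafeProxy FastIndex FastPool SimpleAgent object] + [FrozenCache SafeProxy]
  take FrozenCache:  [FastIndex FastPool object] + [FrozenCache SafeProxy FastIndex FastPool SimpleAgent object] + [SafeProxy FastIndex FastPool SimpleAgent object] + [FrozenCache SafeProxy]
  take SafeProxy:  [FastIndex FastPool object] + [SafeProxy FastIndex FastPool SimpleAgent object] + [SafeProxy FastIndex FastPool SimpleAgent object] + [SafeProxy]
  take FastIndex:  [FastIndex FastPool object] + [FastIndex FastPool SimpleAgent object] + [FastIndex FastPool SimpleAgent object]
  take FastPool:  [FastPool object] + [FastPool SimpleAgent object] + [FastPool SimpleAgent object]
  take SimpleAgent:  [object] + [SimpleAgent object] + [SimpleAgent object]
  take object:  [object] + [object] + [object]
MRO: SmartView SafeRecord LocalRecord FrozenCache SafeProxy FastIndex FastPool SimpleAgent object
FrozenCache is at position 3; next is SafeProxy.

SafeProxy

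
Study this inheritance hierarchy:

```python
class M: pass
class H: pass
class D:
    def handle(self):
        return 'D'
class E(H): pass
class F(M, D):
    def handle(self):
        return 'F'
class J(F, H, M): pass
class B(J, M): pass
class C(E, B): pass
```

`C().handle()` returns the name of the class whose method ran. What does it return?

F

L[C] = C + merge(L[E], L[B], [E B])
  take E:  [E H object] + [B J F H M D object] + [E B]
  take B:  [H object] + [B J F H M D object] + [B]
  take J:  [H object] + [J F H M D object]
  take F:  [H object] + [F H M D object]
  take H:  [H object] + [H M D object]
  take M:  [object] + [M D object]
  take D:  [object] + [D object]
  take object:  [object] + [object]
MRO: C E B J F H M D object
handle is defined in: D, F. First along the MRO is F.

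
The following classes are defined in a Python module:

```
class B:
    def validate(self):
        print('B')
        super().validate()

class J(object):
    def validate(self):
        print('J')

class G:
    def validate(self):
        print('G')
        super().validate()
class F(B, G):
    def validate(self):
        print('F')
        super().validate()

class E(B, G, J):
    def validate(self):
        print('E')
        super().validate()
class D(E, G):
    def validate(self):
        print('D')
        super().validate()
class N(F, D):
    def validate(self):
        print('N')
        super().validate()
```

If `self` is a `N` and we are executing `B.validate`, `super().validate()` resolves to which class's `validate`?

L[N] = N + merge(L[F], L[D], [F D])
  take F:  [F B G object] + [D E B G J object] + [F D]
  take D:  [B G object] + [D E B G J object] + [D]
  take E:  [B G object] + [E B G J object]
  take B:  [B G object] + [B G J object]
  take G:  [G object] + [G J object]
  take J:  [object] + [J object]
  take object:  [object] + [object]
MRO: N F D E B G J object
super() in B.validate on a N instance goes to the class after B in N's MRO: G.

G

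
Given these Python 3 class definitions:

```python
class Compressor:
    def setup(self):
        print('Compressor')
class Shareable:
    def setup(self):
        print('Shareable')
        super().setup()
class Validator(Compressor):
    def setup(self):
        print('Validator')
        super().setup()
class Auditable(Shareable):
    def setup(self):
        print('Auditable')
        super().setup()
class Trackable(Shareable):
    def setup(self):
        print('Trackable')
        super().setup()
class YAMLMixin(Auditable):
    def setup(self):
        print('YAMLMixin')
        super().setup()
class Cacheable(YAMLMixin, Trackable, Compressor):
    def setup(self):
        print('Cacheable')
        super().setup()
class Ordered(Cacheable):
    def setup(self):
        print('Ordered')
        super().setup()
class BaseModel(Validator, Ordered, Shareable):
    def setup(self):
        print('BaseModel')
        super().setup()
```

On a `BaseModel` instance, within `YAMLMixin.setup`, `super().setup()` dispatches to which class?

Auditable

L[BaseModel] = BaseModel + merge(L[Validator], L[Ordered], L[Shareable], [Validator Ordered Shareable])
  take Validator:  [Validator Compressor object] + [Ordered Cacheable YAMLMixin Auditable Trackable Shareable Compressor object] + [Shareable object] + [Validator Ordered Shareable]
  take Ordered:  [Compressor object] + [Ordered Cacheable YAMLMixin Auditable Trackable Shareable Compressor object] + [Shareable object] + [Ordered Shareable]
  take Cacheable:  [Compressor object] + [Cacheable YAMLMixin Auditable Trackable Shareable Compressor object] + [Shareable object] + [Shareable]
  take YAMLMixin:  [Compressor object] + [YAMLMixin Auditable Trackable Shareable Compressor object] + [Shareable object] + [Shareable]
  take Auditable:  [Compressor object] + [Auditable Trackable Shareable Compressor object] + [Shareable object] + [Shareable]
  take Trackable:  [Compressor object] + [Trackable Shareable Compressor object] + [Shareable object] + [Shareable]
  take Shareable:  [Compressor object] + [Shareable Compressor object] + [Shareable object] + [Shareable]
  take Compressor:  [Compressor object] + [Compressor object] + [object]
  take object:  [object] + [object] + [object]
MRO: BaseModel Validator Ordered Cacheable YAMLMixin Auditable Trackable Shareable Compressor object
super() in YAMLMixin.setup on a BaseModel instance goes to the class after YAMLMixin in BaseModel's MRO: Auditable.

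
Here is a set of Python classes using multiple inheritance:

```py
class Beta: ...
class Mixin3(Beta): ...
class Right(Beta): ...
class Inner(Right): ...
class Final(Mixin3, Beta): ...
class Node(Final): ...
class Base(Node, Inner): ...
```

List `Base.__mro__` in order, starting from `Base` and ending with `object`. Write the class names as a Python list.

L[Base] = Base + merge(L[Node], L[Inner], [Node Inner])
  take Node:  [Node Final Mixin3 Beta object] + [Inner Right Beta object] + [Node Inner]
  take Final:  [Final Mixin3 Beta object] + [Inner Right Beta object] + [Inner]
  take Mixin3:  [Mixin3 Beta object] + [Inner Right Beta object] + [Inner]
  take Inner:  [Beta object] + [Inner Right Beta object] + [Inner]
  take Right:  [Beta object] + [Right Beta object]
  take Beta:  [Beta object] + [Beta object]
  take object:  [object] + [object]

[Base, Node, Final, Mixin3, Inner, Right, Beta, object]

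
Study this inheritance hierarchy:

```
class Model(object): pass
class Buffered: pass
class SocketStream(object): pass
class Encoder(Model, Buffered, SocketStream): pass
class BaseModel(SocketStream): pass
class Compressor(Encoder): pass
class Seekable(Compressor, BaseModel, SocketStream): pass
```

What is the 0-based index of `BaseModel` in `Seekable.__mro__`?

5

L[Seekable] = Seekable + merge(L[Compressor], L[BaseModel], L[SocketStream], [Compressor BaseModel SocketStream])
  take Compressor:  [Compressor Encoder Model Buffered SocketStream object] + [BaseModel SocketStream object] + [SocketStream object] + [Compressor BaseModel SocketStream]
  take Encoder:  [Encoder Model Buffered SocketStream object] + [BaseModel SocketStream object] + [SocketStream object] + [BaseModel SocketStream]
  take Model:  [Model Buffered SocketStream object] + [BaseModel SocketStream object] + [SocketStream object] + [BaseModel SocketStream]
  take Buffered:  [Buffered SocketStream object] + [BaseModel SocketStream object] + [SocketStream object] + [BaseModel SocketStream]
  take BaseModel:  [SocketStream object] + [BaseModel SocketStream object] + [SocketStream object] + [BaseModel SocketStream]
  take SocketStream:  [SocketStream object] + [SocketStream object] + [SocketStream object] + [SocketStream]
  take object:  [object] + [object] + [object]
MRO: Seekable Compressor Encoder Model Buffered BaseModel SocketStream object
BaseModel sits at index 5.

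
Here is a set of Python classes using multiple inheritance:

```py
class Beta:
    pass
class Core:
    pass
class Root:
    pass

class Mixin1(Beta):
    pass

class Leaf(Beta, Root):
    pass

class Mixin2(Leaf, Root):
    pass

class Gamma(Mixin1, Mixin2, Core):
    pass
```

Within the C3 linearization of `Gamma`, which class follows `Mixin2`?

L[Gamma] = Gamma + merge(L[Mixin1], L[Mixin2], L[Core], [Mixin1 Mixin2 Core])
  take Mixin1:  [Mixin1 Beta object] + [Mixin2 Leaf Beta Root object] + [Core object] + [Mixin1 Mixin2 Core]
  take Mixin2:  [Beta object] + [Mixin2 Leaf Beta Root object] + [Core object] + [Mixin2 Core]
  take Leaf:  [Beta object] + [Leaf Beta Root object] + [Core object] + [Core]
  take Beta:  [Beta object] + [Beta Root object] + [Core object] + [Core]
  take Root:  [object] + [Root object] + [Core object] + [Core]
  take Core:  [object] + [object] + [Core object] + [Core]
  take object:  [object] + [object] + [object]
MRO: Gamma Mixin1 Mixin2 Leaf Beta Root Core object
Mixin2 is at position 2; next is Leaf.

Leaf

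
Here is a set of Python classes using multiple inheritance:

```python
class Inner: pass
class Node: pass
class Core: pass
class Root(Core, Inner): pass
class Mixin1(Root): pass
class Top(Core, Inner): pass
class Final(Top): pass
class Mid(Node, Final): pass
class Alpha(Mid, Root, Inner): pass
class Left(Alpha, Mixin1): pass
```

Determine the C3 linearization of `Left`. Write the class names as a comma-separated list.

Left, Alpha, Mid, Node, Final, Top, Mixin1, Root, Core, Inner, object

L[Left] = Left + merge(L[Alpha], L[Mixin1], [Alpha Mixin1])
  take Alpha:  [Alpha Mid Node Final Top Root Core Inner object] + [Mixin1 Root Core Inner object] + [Alpha Mixin1]
  take Mid:  [Mid Node Final Top Root Core Inner object] + [Mixin1 Root Core Inner object] + [Mixin1]
  take Node:  [Node Final Top Root Core Inner object] + [Mixin1 Root Core Inner object] + [Mixin1]
  take Final:  [Final Top Root Core Inner object] + [Mixin1 Root Core Inner object] + [Mixin1]
  take Top:  [Top Root Core Inner object] + [Mixin1 Root Core Inner object] + [Mixin1]
  take Mixin1:  [Root Core Inner object] + [Mixin1 Root Core Inner object] + [Mixin1]
  take Root:  [Root Core Inner object] + [Root Core Inner object]
  take Core:  [Core Inner object] + [Core Inner object]
  take Inner:  [Inner object] + [Inner object]
  take object:  [object] + [object]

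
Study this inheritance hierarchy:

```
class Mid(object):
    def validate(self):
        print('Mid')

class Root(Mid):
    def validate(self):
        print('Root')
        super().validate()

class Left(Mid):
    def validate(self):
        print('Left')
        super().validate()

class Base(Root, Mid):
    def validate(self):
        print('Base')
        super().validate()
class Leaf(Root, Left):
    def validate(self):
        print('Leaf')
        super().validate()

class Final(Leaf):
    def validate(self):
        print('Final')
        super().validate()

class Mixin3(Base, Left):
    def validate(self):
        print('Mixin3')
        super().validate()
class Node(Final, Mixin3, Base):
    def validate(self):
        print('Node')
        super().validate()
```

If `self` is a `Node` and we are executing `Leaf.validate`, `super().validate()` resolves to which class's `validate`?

Mixin3

L[Node] = Node + merge(L[Final], L[Mixin3], L[Base], [Final Mixin3 Base])
  take Final:  [Final Leaf Root Left Mid object] + [Mixin3 Base Root Left Mid object] + [Base Root Mid object] + [Final Mixin3 Base]
  take Leaf:  [Leaf Root Left Mid object] + [Mixin3 Base Root Left Mid object] + [Base Root Mid object] + [Mixin3 Base]
  take Mixin3:  [Root Left Mid object] + [Mixin3 Base Root Left Mid object] + [Base Root Mid object] + [Mixin3 Base]
  take Base:  [Root Left Mid object] + [Base Root Left Mid object] + [Base Root Mid object] + [Base]
  take Root:  [Root Left Mid object] + [Root Left Mid object] + [Root Mid object]
  take Left:  [Left Mid object] + [Left Mid object] + [Mid object]
  take Mid:  [Mid object] + [Mid object] + [Mid object]
  take object:  [object] + [object] + [object]
MRO: Node Final Leaf Mixin3 Base Root Left Mid object
super() in Leaf.validate on a Node instance goes to the class after Leaf in Node's MRO: Mixin3.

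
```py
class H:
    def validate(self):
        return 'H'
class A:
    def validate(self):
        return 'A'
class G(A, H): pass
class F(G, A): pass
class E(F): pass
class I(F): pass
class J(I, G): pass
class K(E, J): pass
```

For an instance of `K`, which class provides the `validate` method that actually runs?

L[K] = K + merge(L[E], L[J], [E J])
  take E:  [E F G A H object] + [J I F G A H object] + [E J]
  take J:  [F G A H object] + [J I F G A H object] + [J]
  take I:  [F G A H object] + [I F G A H object]
  take F:  [F G A H object] + [F G A H object]
  take G:  [G A H object] + [G A H object]
  take A:  [A H object] + [A H object]
  take H:  [H object] + [H object]
  take object:  [object] + [object]
MRO: K E J I F G A H object
validate is defined in: A, H. First along the MRO is A.

A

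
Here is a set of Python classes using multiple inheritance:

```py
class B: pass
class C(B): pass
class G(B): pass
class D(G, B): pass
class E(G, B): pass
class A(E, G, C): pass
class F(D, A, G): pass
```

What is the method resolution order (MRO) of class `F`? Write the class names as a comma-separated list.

L[F] = F + merge(L[D], L[A], L[G], [D A G])
  take D:  [D G B object] + [A E G C B object] + [G B object] + [D A G]
  take A:  [G B object] + [A E G C B object] + [G B object] + [A G]
  take E:  [G B object] + [E G C B object] + [G B object] + [G]
  take G:  [G B object] + [G C B object] + [G B object] + [G]
  take C:  [B object] + [C B object] + [B object]
  take B:  [B object] + [B object] + [B object]
  take object:  [object] + [object] + [object]

F, D, A, E, G, C, B, object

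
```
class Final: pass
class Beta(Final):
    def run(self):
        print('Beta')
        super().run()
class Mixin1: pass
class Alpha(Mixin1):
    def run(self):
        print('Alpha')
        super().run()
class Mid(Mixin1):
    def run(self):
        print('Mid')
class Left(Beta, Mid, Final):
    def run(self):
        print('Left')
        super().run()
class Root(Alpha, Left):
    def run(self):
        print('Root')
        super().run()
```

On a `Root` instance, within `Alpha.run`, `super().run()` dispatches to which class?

L[Root] = Root + merge(L[Alpha], L[Left], [Alpha Left])
  take Alpha:  [Alpha Mixin1 object] + [Left Beta Mid Final Mixin1 object] + [Alpha Left]
  take Left:  [Mixin1 object] + [Left Beta Mid Final Mixin1 object] + [Left]
  take Beta:  [Mixin1 object] + [Beta Mid Final Mixin1 object]
  take Mid:  [Mixin1 object] + [Mid Final Mixin1 object]
  take Final:  [Mixin1 object] + [Final Mixin1 object]
  take Mixin1:  [Mixin1 object] + [Mixin1 object]
  take object:  [object] + [object]
MRO: Root Alpha Left Beta Mid Final Mixin1 object
super() in Alpha.run on a Root instance goes to the class after Alpha in Root's MRO: Left.

Left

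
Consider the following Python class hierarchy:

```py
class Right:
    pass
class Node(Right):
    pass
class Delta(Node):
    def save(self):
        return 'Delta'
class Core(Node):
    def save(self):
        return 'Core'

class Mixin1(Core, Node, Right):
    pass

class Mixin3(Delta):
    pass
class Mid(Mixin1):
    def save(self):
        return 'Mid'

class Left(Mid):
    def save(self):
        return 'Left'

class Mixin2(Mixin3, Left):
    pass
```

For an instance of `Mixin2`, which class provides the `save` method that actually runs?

Delta

L[Mixin2] = Mixin2 + merge(L[Mixin3], L[Left], [Mixin3 Left])
  take Mixin3:  [Mixin3 Delta Node Right object] + [Left Mid Mixin1 Core Node Right object] + [Mixin3 Left]
  take Delta:  [Delta Node Right object] + [Left Mid Mixin1 Core Node Right object] + [Left]
  take Left:  [Node Right object] + [Left Mid Mixin1 Core Node Right object] + [Left]
  take Mid:  [Node Right object] + [Mid Mixin1 Core Node Right object]
  take Mixin1:  [Node Right object] + [Mixin1 Core Node Right object]
  take Core:  [Node Right object] + [Core Node Right object]
  take Node:  [Node Right object] + [Node Right object]
  take Right:  [Right object] + [Right object]
  take object:  [object] + [object]
MRO: Mixin2 Mixin3 Delta Left Mid Mixin1 Core Node Right object
save is defined in: Core, Delta, Left, Mid. First along the MRO is Delta.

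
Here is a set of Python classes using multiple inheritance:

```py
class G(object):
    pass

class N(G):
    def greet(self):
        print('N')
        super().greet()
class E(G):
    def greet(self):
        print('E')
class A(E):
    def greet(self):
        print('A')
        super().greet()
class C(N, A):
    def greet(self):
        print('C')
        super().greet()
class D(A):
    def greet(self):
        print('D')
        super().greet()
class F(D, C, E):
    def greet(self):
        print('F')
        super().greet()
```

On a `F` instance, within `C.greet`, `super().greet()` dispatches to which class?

L[F] = F + merge(L[D], L[C], L[E], [D C E])
  take D:  [D A E G object] + [C N A E G object] + [E G object] + [D C E]
  take C:  [A E G object] + [C N A E G object] + [E G object] + [C E]
  take N:  [A E G object] + [N A E G object] + [E G object] + [E]
  take A:  [A E G object] + [A E G object] + [E G object] + [E]
  take E:  [E G object] + [E G object] + [E G object] + [E]
  take G:  [G object] + [G object] + [G object]
  take object:  [object] + [object] + [object]
MRO: F D C N A E G object
super() in C.greet on a F instance goes to the class after C in F's MRO: N.

N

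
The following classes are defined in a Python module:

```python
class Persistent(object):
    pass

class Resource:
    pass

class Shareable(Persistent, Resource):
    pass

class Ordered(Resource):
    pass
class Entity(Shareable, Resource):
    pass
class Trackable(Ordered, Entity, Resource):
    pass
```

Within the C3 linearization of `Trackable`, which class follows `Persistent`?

L[Trackable] = Trackable + merge(L[Ordered], L[Entity], L[Resource], [Ordered Entity Resource])
  take Ordered:  [Ordered Resource object] + [Entity Shareable Persistent Resource object] + [Resource object] + [Ordered Entity Resource]
  take Entity:  [Resource object] + [Entity Shareable Persistent Resource object] + [Resource object] + [Entity Resource]
  take Shareable:  [Resource object] + [Shareable Persistent Resource object] + [Resource object] + [Resource]
  take Persistent:  [Resource object] + [Persistent Resource object] + [Resource object] + [Resource]
  take Resource:  [Resource object] + [Resource object] + [Resource object] + [Resource]
  take object:  [object] + [object] + [object]
MRO: Trackable Ordered Entity Shareable Persistent Resource object
Persistent is at position 4; next is Resource.

Resource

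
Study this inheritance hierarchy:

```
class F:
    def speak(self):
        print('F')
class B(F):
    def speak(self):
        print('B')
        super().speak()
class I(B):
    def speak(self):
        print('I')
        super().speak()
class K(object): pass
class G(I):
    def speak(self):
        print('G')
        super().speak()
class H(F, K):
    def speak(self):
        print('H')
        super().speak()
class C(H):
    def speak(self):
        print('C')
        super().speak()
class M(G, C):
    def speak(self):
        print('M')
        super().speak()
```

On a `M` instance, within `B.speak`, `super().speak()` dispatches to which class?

C

L[M] = M + merge(L[G], L[C], [G C])
  take G:  [G I B F object] + [C H F K object] + [G C]
  take I:  [I B F object] + [C H F K object] + [C]
  take B:  [B F object] + [C H F K object] + [C]
  take C:  [F object] + [C H F K object] + [C]
  take H:  [F object] + [H F K object]
  take F:  [F object] + [F K object]
  take K:  [object] + [K object]
  take object:  [object] + [object]
MRO: M G I B C H F K object
super() in B.speak on a M instance goes to the class after B in M's MRO: C.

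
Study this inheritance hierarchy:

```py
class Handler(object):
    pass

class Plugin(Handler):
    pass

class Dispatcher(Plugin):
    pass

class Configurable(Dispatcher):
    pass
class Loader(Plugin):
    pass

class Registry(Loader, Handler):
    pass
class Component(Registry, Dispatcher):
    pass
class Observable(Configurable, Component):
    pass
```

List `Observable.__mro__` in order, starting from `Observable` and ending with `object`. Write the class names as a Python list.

L[Observable] = Observable + merge(L[Configurable], L[Component], [Configurable Component])
  take Configurable:  [Configurable Dispatcher Plugin Handler object] + [Component Registry Loader Dispatcher Plugin Handler object] + [Configurable Component]
  take Component:  [Dispatcher Plugin Handler object] + [Component Registry Loader Dispatcher Plugin Handler object] + [Component]
  take Registry:  [Dispatcher Plugin Handler object] + [Registry Loader Dispatcher Plugin Handler object]
  take Loader:  [Dispatcher Plugin Handler object] + [Loader Dispatcher Plugin Handler object]
  take Dispatcher:  [Dispatcher Plugin Handler object] + [Dispatcher Plugin Handler object]
  take Plugin:  [Plugin Handler object] + [Plugin Handler object]
  take Handler:  [Handler object] + [Handler object]
  take object:  [object] + [object]

[Observable, Configurable, Component, Registry, Loader, Dispatcher, Plugin, Handler, object]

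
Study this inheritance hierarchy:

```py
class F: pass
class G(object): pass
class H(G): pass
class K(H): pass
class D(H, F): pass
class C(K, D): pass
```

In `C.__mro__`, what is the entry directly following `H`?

L[C] = C + merge(L[K], L[D], [K D])
  take K:  [K H G object] + [D H G F object] + [K D]
  take D:  [H G object] + [D H G F object] + [D]
  take H:  [H G object] + [H G F object]
  take G:  [G object] + [G F object]
  take F:  [object] + [F object]
  take object:  [object] + [object]
MRO: C K D H G F object
H is at position 3; next is G.

G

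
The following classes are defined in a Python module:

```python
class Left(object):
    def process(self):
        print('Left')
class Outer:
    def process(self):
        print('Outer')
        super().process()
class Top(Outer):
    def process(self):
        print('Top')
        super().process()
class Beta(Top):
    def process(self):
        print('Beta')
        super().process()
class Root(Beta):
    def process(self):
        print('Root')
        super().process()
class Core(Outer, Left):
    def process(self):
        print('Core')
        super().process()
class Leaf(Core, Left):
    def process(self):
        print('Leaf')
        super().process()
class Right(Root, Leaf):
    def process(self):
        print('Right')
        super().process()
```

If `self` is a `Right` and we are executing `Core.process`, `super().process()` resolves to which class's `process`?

L[Right] = Right + merge(L[Root], L[Leaf], [Root Leaf])
  take Root:  [Root Beta Top Outer object] + [Leaf Core Outer Left object] + [Root Leaf]
  take Beta:  [Beta Top Outer object] + [Leaf Core Outer Left object] + [Leaf]
  take Top:  [Top Outer object] + [Leaf Core Outer Left object] + [Leaf]
  take Leaf:  [Outer object] + [Leaf Core Outer Left object] + [Leaf]
  take Core:  [Outer object] + [Core Outer Left object]
  take Outer:  [Outer object] + [Outer Left object]
  take Left:  [object] + [Left object]
  take object:  [object] + [object]
MRO: Right Root Beta Top Leaf Core Outer Left object
super() in Core.process on a Right instance goes to the class after Core in Right's MRO: Outer.

Outer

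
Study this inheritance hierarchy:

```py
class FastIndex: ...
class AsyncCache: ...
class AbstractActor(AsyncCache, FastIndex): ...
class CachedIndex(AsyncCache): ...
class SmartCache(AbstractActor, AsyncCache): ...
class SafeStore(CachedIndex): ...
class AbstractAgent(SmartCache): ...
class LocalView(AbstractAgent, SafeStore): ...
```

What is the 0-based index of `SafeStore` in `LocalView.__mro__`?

4

L[LocalView] = LocalView + merge(L[AbstractAgent], L[SafeStore], [AbstractAgent SafeStore])
  take AbstractAgent:  [AbstractAgent SmartCache AbstractActor AsyncCache FastIndex object] + [SafeStore CachedIndex AsyncCache object] + [AbstractAgent SafeStore]
  take SmartCache:  [SmartCache AbstractActor AsyncCache FastIndex object] + [SafeStore CachedIndex AsyncCache object] + [SafeStore]
  take AbstractActor:  [AbstractActor AsyncCache FastIndex object] + [SafeStore CachedIndex AsyncCache object] + [SafeStore]
  take SafeStore:  [AsyncCache FastIndex object] + [SafeStore CachedIndex AsyncCache object] + [SafeStore]
  take CachedIndex:  [AsyncCache FastIndex object] + [CachedIndex AsyncCache object]
  take AsyncCache:  [AsyncCache FastIndex object] + [AsyncCache object]
  take FastIndex:  [FastIndex object] + [object]
  take object:  [object] + [object]
MRO: LocalView AbstractAgent SmartCache AbstractActor SafeStore CachedIndex AsyncCache FastIndex object
SafeStore sits at index 4.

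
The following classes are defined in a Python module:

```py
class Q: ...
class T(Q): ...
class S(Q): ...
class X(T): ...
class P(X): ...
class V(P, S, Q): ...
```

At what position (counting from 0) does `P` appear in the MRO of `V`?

L[V] = V + merge(L[P], L[S], L[Q], [P S Q])
  take P:  [P X T Q object] + [S Q object] + [Q object] + [P S Q]
  take X:  [X T Q object] + [S Q object] + [Q object] + [S Q]
  take T:  [T Q object] + [S Q object] + [Q object] + [S Q]
  take S:  [Q object] + [S Q object] + [Q object] + [S Q]
  take Q:  [Q object] + [Q object] + [Q object] + [Q]
  take object:  [object] + [object] + [object]
MRO: V P X T S Q object
P sits at index 1.

1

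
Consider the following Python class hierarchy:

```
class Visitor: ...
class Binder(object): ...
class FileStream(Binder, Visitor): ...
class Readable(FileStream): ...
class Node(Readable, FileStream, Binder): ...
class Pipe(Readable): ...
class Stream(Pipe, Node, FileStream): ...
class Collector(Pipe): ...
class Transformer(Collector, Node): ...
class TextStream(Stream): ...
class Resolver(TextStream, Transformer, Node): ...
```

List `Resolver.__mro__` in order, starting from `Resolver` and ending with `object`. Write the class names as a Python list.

[Resolver, TextStream, Stream, Transformer, Collector, Pipe, Node, Readable, FileStream, Binder, Visitor, object]

L[Resolver] = Resolver + merge(L[TextStream], L[Transformer], L[Node], [TextStream Transformer Node])
  take TextStream:  [TextStream Stream Pipe Node Readable FileStream Binder Visitor object] + [Transformer Collector Pipe Node Readable FileStream Binder Visitor object] + [Node Readable FileStream Binder Visitor object] + [TextStream Transformer Node]
  take Stream:  [Stream Pipe Node Readable FileStream Binder Visitor object] + [Transformer Collector Pipe Node Readable FileStream Binder Visitor object] + [Node Readable FileStream Binder Visitor object] + [Transformer Node]
  take Transformer:  [Pipe Node Readable FileStream Binder Visitor object] + [Transformer Collector Pipe Node Readable FileStream Binder Visitor object] + [Node Readable FileStream Binder Visitor object] + [Transformer Node]
  take Collector:  [Pipe Node Readable FileStream Binder Visitor object] + [Collector Pipe Node Readable FileStream Binder Visitor object] + [Node Readable FileStream Binder Visitor object] + [Node]
  take Pipe:  [Pipe Node Readable FileStream Binder Visitor object] + [Pipe Node Readable FileStream Binder Visitor object] + [Node Readable FileStream Binder Visitor object] + [Node]
  take Node:  [Node Readable FileStream Binder Visitor object] + [Node Readable FileStream Binder Visitor object] + [Node Readable FileStream Binder Visitor object] + [Node]
  take Readable:  [Readable FileStream Binder Visitor object] + [Readable FileStream Binder Visitor object] + [Readable FileStream Binder Visitor object]
  take FileStream:  [FileStream Binder Visitor object] + [FileStream Binder Visitor object] + [FileStream Binder Visitor object]
  take Binder:  [Binder Visitor object] + [Binder Visitor object] + [Binder Visitor object]
  take Visitor:  [Visitor object] + [Visitor object] + [Visitor object]
  take object:  [object] + [object] + [object]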